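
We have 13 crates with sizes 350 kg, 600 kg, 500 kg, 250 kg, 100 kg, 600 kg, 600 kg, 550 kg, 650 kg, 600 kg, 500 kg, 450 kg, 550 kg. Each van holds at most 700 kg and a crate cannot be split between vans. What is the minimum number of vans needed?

Total = 650 + 600 + 600 + 600 + 600 + 550 + 550 + 500 + 500 + 450 + 350 + 250 + 100 = 6300 kg.
Lower bound: ⌈6300/700⌉ = 9 vans.
Also, 10 crates each exceed 350 kg, and no two of those can share a van, so at least 10 vans are needed.
A packing using 11 vans:
  van 1: 650 = 650
  van 2: 600 + 100 = 700
  van 3: 600 = 600
  van 4: 600 = 600
  van 5: 600 = 600
  van 6: 550 = 550
  van 7: 550 = 550
  van 8: 500 = 500
  van 9: 500 = 500
  van 10: 450 + 250 = 700
  van 11: 350 = 350
No arrangement into 10 vans stays within capacity, so 11 is optimal.

11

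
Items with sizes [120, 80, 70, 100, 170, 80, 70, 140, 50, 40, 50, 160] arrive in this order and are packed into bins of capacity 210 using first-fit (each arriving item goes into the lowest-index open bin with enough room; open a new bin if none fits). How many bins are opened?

  120 → bin 1 (new)  [load 120/210]
  80 → bin 1  [load 200/210]
  70 → bin 2 (new)  [load 70/210]
  100 → bin 2  [load 170/210]
  170 → bin 3 (new)  [load 170/210]
  80 → bin 4 (new)  [load 80/210]
  70 → bin 4  [load 150/210]
  140 → bin 5 (new)  [load 140/210]
  50 → bin 4  [load 200/210]
  40 → bin 2  [load 210/210]
  50 → bin 5  [load 190/210]
  160 → bin 6 (new)  [load 160/210]
6 bins opened.

6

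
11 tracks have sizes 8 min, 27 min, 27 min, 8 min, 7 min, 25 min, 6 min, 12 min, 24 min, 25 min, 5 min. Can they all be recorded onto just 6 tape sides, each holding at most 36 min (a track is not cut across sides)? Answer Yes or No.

Yes

A valid assignment using 5 tape sides:
  side 1: 27 + 8 = 35
  side 2: 27 + 8 = 35
  side 3: 25 + 7 = 32
  side 4: 25 + 6 + 5 = 36
  side 5: 24 + 12 = 36
That uses only 5 ≤ 6, so 6 tape sides are enough.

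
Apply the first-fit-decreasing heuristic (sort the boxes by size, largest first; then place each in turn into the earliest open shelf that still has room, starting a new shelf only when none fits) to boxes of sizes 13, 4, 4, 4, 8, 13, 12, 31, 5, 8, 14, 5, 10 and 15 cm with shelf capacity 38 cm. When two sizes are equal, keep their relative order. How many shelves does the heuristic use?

4

Sorted descending: 31, 15, 14, 13, 13, 12, 10, 8, 8, 5, 5, 4, 4, 4.
  31 → shelf 1 (new)  [load 31/38]
  15 → shelf 2 (new)  [load 15/38]
  14 → shelf 2  [load 29/38]
  13 → shelf 3 (new)  [load 13/38]
  13 → shelf 3  [load 26/38]
  12 → shelf 3  [load 38/38]
  10 → shelf 4 (new)  [load 10/38]
  8 → shelf 2  [load 37/38]
  8 → shelf 4  [load 18/38]
  5 → shelf 1  [load 36/38]
  5 → shelf 4  [load 23/38]
  4 → shelf 4  [load 27/38]
  4 → shelf 4  [load 31/38]
  4 → shelf 4  [load 35/38]
4 shelves opened.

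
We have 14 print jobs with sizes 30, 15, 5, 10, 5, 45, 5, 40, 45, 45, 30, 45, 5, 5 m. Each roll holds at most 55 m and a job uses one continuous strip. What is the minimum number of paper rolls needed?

7

Total = 45 + 45 + 45 + 45 + 40 + 30 + 30 + 15 + 10 + 5 + 5 + 5 + 5 + 5 = 330 m.
Lower bound: ⌈330/55⌉ = 6 paper rolls.
Also, 7 print jobs each exceed 55/2 m, and no two of those can share a roll, so at least 7 paper rolls are needed.
A packing using 7 paper rolls:
  roll 1: 45 + 10 = 55
  roll 2: 45 + 5 + 5 = 55
  roll 3: 45 + 5 + 5 = 55
  roll 4: 45 + 5 = 50
  roll 5: 40 + 15 = 55
  roll 6: 30 = 30
  roll 7: 30 = 30
This matches the lower bound, so 7 is optimal.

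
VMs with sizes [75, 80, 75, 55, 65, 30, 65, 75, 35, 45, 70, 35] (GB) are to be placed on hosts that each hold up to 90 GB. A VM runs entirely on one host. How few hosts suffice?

Total = 80 + 75 + 75 + 75 + 70 + 65 + 65 + 55 + 45 + 35 + 35 + 30 = 705 GB.
Lower bound: ⌈705/90⌉ = 8 hosts.
A packing using 10 hosts:
  host 1: 80 = 80
  host 2: 75 = 75
  host 3: 75 = 75
  host 4: 75 = 75
  host 5: 70 = 70
  host 6: 65 = 65
  host 7: 65 = 65
  host 8: 55 + 35 = 90
  host 9: 45 + 35 = 80
  host 10: 30 = 30
No arrangement into 9 hosts stays within capacity, so 10 is optimal.

10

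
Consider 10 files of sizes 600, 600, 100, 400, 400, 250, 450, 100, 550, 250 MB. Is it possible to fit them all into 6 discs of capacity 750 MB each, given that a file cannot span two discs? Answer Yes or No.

Yes

A valid assignment using 6 discs:
  disc 1: 600 + 100 = 700
  disc 2: 600 + 100 = 700
  disc 3: 550 = 550
  disc 4: 450 + 250 = 700
  disc 5: 400 + 250 = 650
  disc 6: 400 = 400
Every load is within 750 MB, so 6 discs suffice.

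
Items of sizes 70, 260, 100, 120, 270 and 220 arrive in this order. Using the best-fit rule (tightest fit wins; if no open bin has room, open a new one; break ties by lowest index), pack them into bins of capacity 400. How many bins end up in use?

  70 → bin 1 (new)  [load 70/400]
  260 → bin 1  [load 330/400]
  100 → bin 2 (new)  [load 100/400]
  120 → bin 2  [load 220/400]
  270 → bin 3 (new)  [load 270/400]
  220 → bin 4 (new)  [load 220/400]
4 bins opened.

4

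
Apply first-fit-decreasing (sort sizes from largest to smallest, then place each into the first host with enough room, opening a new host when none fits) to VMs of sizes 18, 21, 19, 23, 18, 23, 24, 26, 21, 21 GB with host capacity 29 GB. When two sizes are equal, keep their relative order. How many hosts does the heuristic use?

10

Sorted descending: 26, 24, 23, 23, 21, 21, 21, 19, 18, 18.
  26 → host 1 (new)  [load 26/29]
  24 → host 2 (new)  [load 24/29]
  23 → host 3 (new)  [load 23/29]
  23 → host 4 (new)  [load 23/29]
  21 → host 5 (new)  [load 21/29]
  21 → host 6 (new)  [load 21/29]
  21 → host 7 (new)  [load 21/29]
  19 → host 8 (new)  [load 19/29]
  18 → host 9 (new)  [load 18/29]
  18 → host 10 (new)  [load 18/29]
10 hosts opened.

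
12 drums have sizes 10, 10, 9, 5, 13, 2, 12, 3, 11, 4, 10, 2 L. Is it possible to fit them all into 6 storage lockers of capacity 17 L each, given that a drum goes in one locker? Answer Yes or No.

Total = 91 L; ⌈91/17⌉ = 6.
7 drums each exceed half the capacity and cannot share a locker, forcing at least 7 storage lockers.
At least 7 storage lockers are required, but only 6 are allowed.

No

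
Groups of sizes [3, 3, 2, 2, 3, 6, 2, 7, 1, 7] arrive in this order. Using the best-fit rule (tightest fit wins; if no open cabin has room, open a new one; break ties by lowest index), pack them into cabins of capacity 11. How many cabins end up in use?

4

  3 → cabin 1 (new)  [load 3/11]
  3 → cabin 1  [load 6/11]
  2 → cabin 1  [load 8/11]
  2 → cabin 1  [load 10/11]
  3 → cabin 2 (new)  [load 3/11]
  6 → cabin 2  [load 9/11]
  2 → cabin 2  [load 11/11]
  7 → cabin 3 (new)  [load 7/11]
  1 → cabin 1  [load 11/11]
  7 → cabin 4 (new)  [load 7/11]
4 cabins opened.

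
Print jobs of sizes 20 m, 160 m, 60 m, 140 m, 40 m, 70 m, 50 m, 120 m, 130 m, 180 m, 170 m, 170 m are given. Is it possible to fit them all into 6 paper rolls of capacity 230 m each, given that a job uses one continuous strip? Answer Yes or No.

No

Total = 1310 m; ⌈1310/230⌉ = 6.
7 print jobs each exceed half the capacity and cannot share a roll, forcing at least 7 paper rolls.
At least 7 paper rolls are required, but only 6 are allowed.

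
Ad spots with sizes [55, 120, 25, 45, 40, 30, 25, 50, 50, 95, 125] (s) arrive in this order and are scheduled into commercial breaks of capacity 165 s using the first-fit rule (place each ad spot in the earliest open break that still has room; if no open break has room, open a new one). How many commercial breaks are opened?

5

  55 → break 1 (new)  [load 55/165]
  120 → break 2 (new)  [load 120/165]
  25 → break 1  [load 80/165]
  45 → break 1  [load 125/165]
  40 → break 1  [load 165/165]
  30 → break 2  [load 150/165]
  25 → break 3 (new)  [load 25/165]
  50 → break 3  [load 75/165]
  50 → break 3  [load 125/165]
  95 → break 4 (new)  [load 95/165]
  125 → break 5 (new)  [load 125/165]
5 commercial breaks opened.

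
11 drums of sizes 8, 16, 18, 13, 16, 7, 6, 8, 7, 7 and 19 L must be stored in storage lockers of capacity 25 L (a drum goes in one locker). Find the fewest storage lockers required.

6

Total = 19 + 18 + 16 + 16 + 13 + 8 + 8 + 7 + 7 + 7 + 6 = 125 L.
Lower bound: ⌈125/25⌉ = 5 storage lockers.
A packing using 6 storage lockers:
  locker 1: 19 + 6 = 25
  locker 2: 18 + 7 = 25
  locker 3: 16 + 8 = 24
  locker 4: 16 + 8 = 24
  locker 5: 13 + 7 = 20
  locker 6: 7 = 7
No arrangement into 5 storage lockers stays within capacity, so 6 is optimal.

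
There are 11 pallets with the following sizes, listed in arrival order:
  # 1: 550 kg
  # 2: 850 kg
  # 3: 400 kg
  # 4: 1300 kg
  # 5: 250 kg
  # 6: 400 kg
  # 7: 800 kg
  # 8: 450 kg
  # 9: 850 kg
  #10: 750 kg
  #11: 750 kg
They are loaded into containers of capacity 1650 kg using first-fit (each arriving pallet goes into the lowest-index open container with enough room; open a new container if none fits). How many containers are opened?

  550 → container 1 (new)  [load 550/1650]
  850 → container 1  [load 1400/1650]
  400 → container 2 (new)  [load 400/1650]
  1300 → container 3 (new)  [load 1300/1650]
  250 → container 1  [load 1650/1650]
  400 → container 2  [load 800/1650]
  800 → container 2  [load 1600/1650]
  450 → container 4 (new)  [load 450/1650]
  850 → container 4  [load 1300/1650]
  750 → container 5 (new)  [load 750/1650]
  750 → container 5  [load 1500/1650]
5 containers opened.

5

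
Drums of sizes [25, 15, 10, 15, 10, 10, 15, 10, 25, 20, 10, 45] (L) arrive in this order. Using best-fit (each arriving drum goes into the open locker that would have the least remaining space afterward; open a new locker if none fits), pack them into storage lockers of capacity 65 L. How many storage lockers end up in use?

  25 → locker 1 (new)  [load 25/65]
  15 → locker 1  [load 40/65]
  10 → locker 1  [load 50/65]
  15 → locker 1  [load 65/65]
  10 → locker 2 (new)  [load 10/65]
  10 → locker 2  [load 20/65]
  15 → locker 2  [load 35/65]
  10 → locker 2  [load 45/65]
  25 → locker 3 (new)  [load 25/65]
  20 → locker 2  [load 65/65]
  10 → locker 3  [load 35/65]
  45 → locker 4 (new)  [load 45/65]
4 storage lockers opened.

4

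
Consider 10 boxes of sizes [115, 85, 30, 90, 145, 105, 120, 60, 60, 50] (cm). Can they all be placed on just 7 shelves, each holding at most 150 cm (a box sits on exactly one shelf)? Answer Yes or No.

Yes

A valid assignment using 7 shelves:
  shelf 1: 145 = 145
  shelf 2: 120 + 30 = 150
  shelf 3: 115 = 115
  shelf 4: 105 = 105
  shelf 5: 90 + 60 = 150
  shelf 6: 85 + 60 = 145
  shelf 7: 50 = 50
Every load is within 150 cm, so 7 shelves suffice.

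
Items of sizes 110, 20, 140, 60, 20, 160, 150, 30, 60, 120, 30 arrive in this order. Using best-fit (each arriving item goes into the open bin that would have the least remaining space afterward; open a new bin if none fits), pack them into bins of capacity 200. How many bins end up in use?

5

  110 → bin 1 (new)  [load 110/200]
  20 → bin 1  [load 130/200]
  140 → bin 2 (new)  [load 140/200]
  60 → bin 2  [load 200/200]
  20 → bin 1  [load 150/200]
  160 → bin 3 (new)  [load 160/200]
  150 → bin 4 (new)  [load 150/200]
  30 → bin 3  [load 190/200]
  60 → bin 5 (new)  [load 60/200]
  120 → bin 5  [load 180/200]
  30 → bin 1  [load 180/200]
5 bins opened.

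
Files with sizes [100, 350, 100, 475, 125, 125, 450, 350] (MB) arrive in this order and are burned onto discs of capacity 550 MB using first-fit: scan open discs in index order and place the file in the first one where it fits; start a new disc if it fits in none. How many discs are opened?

5

  100 → disc 1 (new)  [load 100/550]
  350 → disc 1  [load 450/550]
  100 → disc 1  [load 550/550]
  475 → disc 2 (new)  [load 475/550]
  125 → disc 3 (new)  [load 125/550]
  125 → disc 3  [load 250/550]
  450 → disc 4 (new)  [load 450/550]
  350 → disc 5 (new)  [load 350/550]
5 discs opened.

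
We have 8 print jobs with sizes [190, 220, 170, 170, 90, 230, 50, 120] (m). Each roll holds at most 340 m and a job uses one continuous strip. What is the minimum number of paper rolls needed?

4

Total = 230 + 220 + 190 + 170 + 170 + 120 + 90 + 50 = 1240 m.
Lower bound: ⌈1240/340⌉ = 4 paper rolls.
A packing using 4 paper rolls:
  roll 1: 230 + 90 = 320
  roll 2: 220 + 120 = 340
  roll 3: 190 + 50 = 240
  roll 4: 170 + 170 = 340
This matches the lower bound, so 4 is optimal.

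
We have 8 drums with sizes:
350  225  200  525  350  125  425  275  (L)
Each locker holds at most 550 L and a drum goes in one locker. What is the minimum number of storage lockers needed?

5

Total = 525 + 425 + 350 + 350 + 275 + 225 + 200 + 125 = 2475 L.
Lower bound: ⌈2475/550⌉ = 5 storage lockers.
A packing using 5 storage lockers:
  locker 1: 525 = 525
  locker 2: 425 + 125 = 550
  locker 3: 350 + 200 = 550
  locker 4: 350 = 350
  locker 5: 275 + 225 = 500
This matches the lower bound, so 5 is optimal.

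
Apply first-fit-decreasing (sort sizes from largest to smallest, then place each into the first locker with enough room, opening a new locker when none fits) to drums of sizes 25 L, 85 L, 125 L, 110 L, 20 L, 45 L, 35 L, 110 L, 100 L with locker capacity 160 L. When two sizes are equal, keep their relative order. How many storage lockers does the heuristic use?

Sorted descending: 125, 110, 110, 100, 85, 45, 35, 25, 20.
  125 → locker 1 (new)  [load 125/160]
  110 → locker 2 (new)  [load 110/160]
  110 → locker 3 (new)  [load 110/160]
  100 → locker 4 (new)  [load 100/160]
  85 → locker 5 (new)  [load 85/160]
  45 → locker 2  [load 155/160]
  35 → locker 1  [load 160/160]
  25 → locker 3  [load 135/160]
  20 → locker 3  [load 155/160]
5 storage lockers opened.

5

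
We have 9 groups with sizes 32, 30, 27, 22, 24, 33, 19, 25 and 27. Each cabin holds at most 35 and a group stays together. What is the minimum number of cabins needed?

Total = 33 + 32 + 30 + 27 + 27 + 25 + 24 + 22 + 19 = 239.
Lower bound: ⌈239/35⌉ = 7 cabins.
Also, 9 groups each exceed 35/2, and no two of those can share a cabin, so at least 9 cabins are needed.
A packing using 9 cabins:
  cabin 1: 33 = 33
  cabin 2: 32 = 32
  cabin 3: 30 = 30
  cabin 4: 27 = 27
  cabin 5: 27 = 27
  cabin 6: 25 = 25
  cabin 7: 24 = 24
  cabin 8: 22 = 22
  cabin 9: 19 = 19
This matches the lower bound, so 9 is optimal.

9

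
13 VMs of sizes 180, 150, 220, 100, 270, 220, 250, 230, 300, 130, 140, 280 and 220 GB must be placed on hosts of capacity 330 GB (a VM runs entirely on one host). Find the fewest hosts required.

Total = 300 + 280 + 270 + 250 + 230 + 220 + 220 + 220 + 180 + 150 + 140 + 130 + 100 = 2690 GB.
Lower bound: ⌈2690/330⌉ = 9 hosts.
A packing using 10 hosts:
  host 1: 300 = 300
  host 2: 280 = 280
  host 3: 270 = 270
  host 4: 250 = 250
  host 5: 230 + 100 = 330
  host 6: 220 = 220
  host 7: 220 = 220
  host 8: 220 = 220
  host 9: 180 + 150 = 330
  host 10: 140 + 130 = 270
No arrangement into 9 hosts stays within capacity, so 10 is optimal.

10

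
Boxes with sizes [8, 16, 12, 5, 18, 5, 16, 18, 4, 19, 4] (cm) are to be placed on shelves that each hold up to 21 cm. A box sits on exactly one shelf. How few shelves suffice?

Total = 19 + 18 + 18 + 16 + 16 + 12 + 8 + 5 + 5 + 4 + 4 = 125 cm.
Lower bound: ⌈125/21⌉ = 6 shelves.
A packing using 7 shelves:
  shelf 1: 19 = 19
  shelf 2: 18 = 18
  shelf 3: 18 = 18
  shelf 4: 16 + 5 = 21
  shelf 5: 16 + 5 = 21
  shelf 6: 12 + 8 = 20
  shelf 7: 4 + 4 = 8
No arrangement into 6 shelves stays within capacity, so 7 is optimal.

7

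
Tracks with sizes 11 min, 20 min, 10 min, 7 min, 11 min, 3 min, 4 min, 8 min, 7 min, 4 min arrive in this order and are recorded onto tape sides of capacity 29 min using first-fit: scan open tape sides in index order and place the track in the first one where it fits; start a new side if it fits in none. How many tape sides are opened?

  11 → side 1 (new)  [load 11/29]
  20 → side 2 (new)  [load 20/29]
  10 → side 1  [load 21/29]
  7 → side 1  [load 28/29]
  11 → side 3 (new)  [load 11/29]
  3 → side 2  [load 23/29]
  4 → side 2  [load 27/29]
  8 → side 3  [load 19/29]
  7 → side 3  [load 26/29]
  4 → side 4 (new)  [load 4/29]
4 tape sides opened.

4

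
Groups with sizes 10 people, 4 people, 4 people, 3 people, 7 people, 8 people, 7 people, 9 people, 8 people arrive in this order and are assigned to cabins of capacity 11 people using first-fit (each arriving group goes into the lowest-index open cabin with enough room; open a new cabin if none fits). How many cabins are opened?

  10 → cabin 1 (new)  [load 10/11]
  4 → cabin 2 (new)  [load 4/11]
  4 → cabin 2  [load 8/11]
  3 → cabin 2  [load 11/11]
  7 → cabin 3 (new)  [load 7/11]
  8 → cabin 4 (new)  [load 8/11]
  7 → cabin 5 (new)  [load 7/11]
  9 → cabin 6 (new)  [load 9/11]
  8 → cabin 7 (new)  [load 8/11]
7 cabins opened.

7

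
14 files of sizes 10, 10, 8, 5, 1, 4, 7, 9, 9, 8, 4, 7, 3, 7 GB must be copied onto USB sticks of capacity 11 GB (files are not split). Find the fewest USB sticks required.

Total = 10 + 10 + 9 + 9 + 8 + 8 + 7 + 7 + 7 + 5 + 4 + 4 + 3 + 1 = 92 GB.
Lower bound: ⌈92/11⌉ = 9 USB sticks.
A packing using 10 USB sticks:
  USB stick 1: 10 + 1 = 11
  USB stick 2: 10 = 10
  USB stick 3: 9 = 9
  USB stick 4: 9 = 9
  USB stick 5: 8 + 3 = 11
  USB stick 6: 8 = 8
  USB stick 7: 7 + 4 = 11
  USB stick 8: 7 + 4 = 11
  USB stick 9: 7 = 7
  USB stick 10: 5 = 5
No arrangement into 9 USB sticks stays within capacity, so 10 is optimal.

10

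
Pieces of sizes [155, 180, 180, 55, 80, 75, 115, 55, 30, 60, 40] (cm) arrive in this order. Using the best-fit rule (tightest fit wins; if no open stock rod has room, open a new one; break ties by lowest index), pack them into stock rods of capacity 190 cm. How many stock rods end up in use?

  155 → stock rod 1 (new)  [load 155/190]
  180 → stock rod 2 (new)  [load 180/190]
  180 → stock rod 3 (new)  [load 180/190]
  55 → stock rod 4 (new)  [load 55/190]
  80 → stock rod 4  [load 135/190]
  75 → stock rod 5 (new)  [load 75/190]
  115 → stock rod 5  [load 190/190]
  55 → stock rod 4  [load 190/190]
  30 → stock rod 1  [load 185/190]
  60 → stock rod 6 (new)  [load 60/190]
  40 → stock rod 6  [load 100/190]
6 stock rods opened.

6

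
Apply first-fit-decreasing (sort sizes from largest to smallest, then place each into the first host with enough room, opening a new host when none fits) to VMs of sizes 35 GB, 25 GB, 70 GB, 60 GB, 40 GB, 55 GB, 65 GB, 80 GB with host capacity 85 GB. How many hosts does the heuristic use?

6

Sorted descending: 80, 70, 65, 60, 55, 40, 35, 25.
  80 → host 1 (new)  [load 80/85]
  70 → host 2 (new)  [load 70/85]
  65 → host 3 (new)  [load 65/85]
  60 → host 4 (new)  [load 60/85]
  55 → host 5 (new)  [load 55/85]
  40 → host 6 (new)  [load 40/85]
  35 → host 6  [load 75/85]
  25 → host 4  [load 85/85]
6 hosts opened.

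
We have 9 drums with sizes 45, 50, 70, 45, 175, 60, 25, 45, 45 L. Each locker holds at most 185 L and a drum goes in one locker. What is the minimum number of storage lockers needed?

4

Total = 175 + 70 + 60 + 50 + 45 + 45 + 45 + 45 + 25 = 560 L.
Lower bound: ⌈560/185⌉ = 4 storage lockers.
A packing using 4 storage lockers:
  locker 1: 175 = 175
  locker 2: 70 + 60 + 50 = 180
  locker 3: 45 + 45 + 45 + 45 = 180
  locker 4: 25 = 25
This matches the lower bound, so 4 is optimal.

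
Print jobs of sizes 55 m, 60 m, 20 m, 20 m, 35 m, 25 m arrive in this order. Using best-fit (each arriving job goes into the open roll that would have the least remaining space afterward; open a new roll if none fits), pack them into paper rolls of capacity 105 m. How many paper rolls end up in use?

  55 → roll 1 (new)  [load 55/105]
  60 → roll 2 (new)  [load 60/105]
  20 → roll 2  [load 80/105]
  20 → roll 2  [load 100/105]
  35 → roll 1  [load 90/105]
  25 → roll 3 (new)  [load 25/105]
3 paper rolls opened.

3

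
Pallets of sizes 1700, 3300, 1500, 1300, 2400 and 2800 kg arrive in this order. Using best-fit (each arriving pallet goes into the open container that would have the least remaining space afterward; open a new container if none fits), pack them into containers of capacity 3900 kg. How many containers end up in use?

  1700 → container 1 (new)  [load 1700/3900]
  3300 → container 2 (new)  [load 3300/3900]
  1500 → container 1  [load 3200/3900]
  1300 → container 3 (new)  [load 1300/3900]
  2400 → container 3  [load 3700/3900]
  2800 → container 4 (new)  [load 2800/3900]
4 containers opened.

4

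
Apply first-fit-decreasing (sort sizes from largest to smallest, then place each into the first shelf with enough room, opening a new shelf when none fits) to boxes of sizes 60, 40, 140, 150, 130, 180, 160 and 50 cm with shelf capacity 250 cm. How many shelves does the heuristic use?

5

Sorted descending: 180, 160, 150, 140, 130, 60, 50, 40.
  180 → shelf 1 (new)  [load 180/250]
  160 → shelf 2 (new)  [load 160/250]
  150 → shelf 3 (new)  [load 150/250]
  140 → shelf 4 (new)  [load 140/250]
  130 → shelf 5 (new)  [load 130/250]
  60 → shelf 1  [load 240/250]
  50 → shelf 2  [load 210/250]
  40 → shelf 2  [load 250/250]
5 shelves opened.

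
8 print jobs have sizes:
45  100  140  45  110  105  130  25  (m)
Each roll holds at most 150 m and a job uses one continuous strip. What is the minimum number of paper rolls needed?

Total = 140 + 130 + 110 + 105 + 100 + 45 + 45 + 25 = 700 m.
Lower bound: ⌈700/150⌉ = 5 paper rolls.
A packing using 5 paper rolls:
  roll 1: 140 = 140
  roll 2: 130 = 130
  roll 3: 110 + 25 = 135
  roll 4: 105 + 45 = 150
  roll 5: 100 + 45 = 145
This matches the lower bound, so 5 is optimal.

5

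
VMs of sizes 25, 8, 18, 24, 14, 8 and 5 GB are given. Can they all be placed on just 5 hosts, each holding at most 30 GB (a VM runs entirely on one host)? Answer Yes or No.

Yes

A valid assignment using 4 hosts:
  host 1: 25 + 5 = 30
  host 2: 24 = 24
  host 3: 18 + 8 = 26
  host 4: 14 + 8 = 22
That uses only 4 ≤ 5, so 5 hosts are enough.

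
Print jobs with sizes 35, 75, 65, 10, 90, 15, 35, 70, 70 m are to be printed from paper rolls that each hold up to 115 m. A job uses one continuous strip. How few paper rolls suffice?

Total = 90 + 75 + 70 + 70 + 65 + 35 + 35 + 15 + 10 = 465 m.
Lower bound: ⌈465/115⌉ = 5 paper rolls.
A packing using 5 paper rolls:
  roll 1: 90 + 15 + 10 = 115
  roll 2: 75 + 35 = 110
  roll 3: 70 + 35 = 105
  roll 4: 70 = 70
  roll 5: 65 = 65
This matches the lower bound, so 5 is optimal.

5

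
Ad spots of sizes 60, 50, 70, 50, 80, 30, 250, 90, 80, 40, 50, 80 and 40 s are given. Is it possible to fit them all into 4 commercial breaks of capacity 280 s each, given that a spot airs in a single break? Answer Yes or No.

Yes

A valid assignment using 4 commercial breaks:
  break 1: 250 + 30 = 280
  break 2: 90 + 80 + 80 = 250
  break 3: 80 + 70 + 60 + 50 = 260
  break 4: 50 + 50 + 40 + 40 = 180
Every load is within 280 s, so 4 commercial breaks suffice.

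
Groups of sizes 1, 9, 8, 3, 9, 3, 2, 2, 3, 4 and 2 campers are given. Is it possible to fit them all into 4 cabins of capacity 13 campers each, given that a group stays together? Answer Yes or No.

A valid assignment using 4 cabins:
  cabin 1: 9 + 4 = 13
  cabin 2: 9 + 3 + 1 = 13
  cabin 3: 8 + 3 + 2 = 13
  cabin 4: 3 + 2 + 2 = 7
Every load is within 13 campers, so 4 cabins suffice.

Yes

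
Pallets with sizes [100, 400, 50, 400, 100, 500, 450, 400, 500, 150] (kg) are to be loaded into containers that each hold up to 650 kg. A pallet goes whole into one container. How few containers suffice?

Total = 500 + 500 + 450 + 400 + 400 + 400 + 150 + 100 + 100 + 50 = 3050 kg.
Lower bound: ⌈3050/650⌉ = 5 containers.
Also, 6 pallets each exceed 325 kg, and no two of those can share a container, so at least 6 containers are needed.
A packing using 6 containers:
  container 1: 500 + 150 = 650
  container 2: 500 + 100 + 50 = 650
  container 3: 450 + 100 = 550
  container 4: 400 = 400
  container 5: 400 = 400
  container 6: 400 = 400
This matches the lower bound, so 6 is optimal.

6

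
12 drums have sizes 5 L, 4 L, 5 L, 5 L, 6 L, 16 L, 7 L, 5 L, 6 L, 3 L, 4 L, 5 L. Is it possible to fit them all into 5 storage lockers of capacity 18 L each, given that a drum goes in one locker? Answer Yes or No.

Yes

A valid assignment using 5 storage lockers:
  locker 1: 16 = 16
  locker 2: 7 + 6 + 5 = 18
  locker 3: 6 + 5 + 5 = 16
  locker 4: 5 + 5 + 4 + 4 = 18
  locker 5: 3 = 3
Every load is within 18 L, so 5 storage lockers suffice.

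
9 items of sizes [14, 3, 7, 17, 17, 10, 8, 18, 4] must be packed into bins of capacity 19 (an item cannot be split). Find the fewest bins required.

6

Total = 18 + 17 + 17 + 14 + 10 + 8 + 7 + 4 + 3 = 98.
Lower bound: ⌈98/19⌉ = 6 bins.
A packing using 6 bins:
  bin 1: 18 = 18
  bin 2: 17 = 17
  bin 3: 17 = 17
  bin 4: 14 + 4 = 18
  bin 5: 10 + 8 = 18
  bin 6: 7 + 3 = 10
This matches the lower bound, so 6 is optimal.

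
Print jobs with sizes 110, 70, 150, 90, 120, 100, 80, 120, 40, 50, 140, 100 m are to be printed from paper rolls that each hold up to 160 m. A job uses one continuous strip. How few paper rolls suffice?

9

Total = 150 + 140 + 120 + 120 + 110 + 100 + 100 + 90 + 80 + 70 + 50 + 40 = 1170 m.
Lower bound: ⌈1170/160⌉ = 8 paper rolls.
A packing using 9 paper rolls:
  roll 1: 150 = 150
  roll 2: 140 = 140
  roll 3: 120 + 40 = 160
  roll 4: 120 = 120
  roll 5: 110 + 50 = 160
  roll 6: 100 = 100
  roll 7: 100 = 100
  roll 8: 90 + 70 = 160
  roll 9: 80 = 80
No arrangement into 8 paper rolls stays within capacity, so 9 is optimal.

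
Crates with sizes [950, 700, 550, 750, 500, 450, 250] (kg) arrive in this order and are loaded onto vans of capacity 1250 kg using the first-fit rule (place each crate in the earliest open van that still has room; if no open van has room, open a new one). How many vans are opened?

4

  950 → van 1 (new)  [load 950/1250]
  700 → van 2 (new)  [load 700/1250]
  550 → van 2  [load 1250/1250]
  750 → van 3 (new)  [load 750/1250]
  500 → van 3  [load 1250/1250]
  450 → van 4 (new)  [load 450/1250]
  250 → van 1  [load 1200/1250]
4 vans opened.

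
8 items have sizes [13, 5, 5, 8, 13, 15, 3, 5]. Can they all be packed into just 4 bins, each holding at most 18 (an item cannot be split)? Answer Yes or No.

A valid assignment using 4 bins:
  bin 1: 15 + 3 = 18
  bin 2: 13 + 5 = 18
  bin 3: 13 + 5 = 18
  bin 4: 8 + 5 = 13
Every load is within 18, so 4 bins suffice.

Yes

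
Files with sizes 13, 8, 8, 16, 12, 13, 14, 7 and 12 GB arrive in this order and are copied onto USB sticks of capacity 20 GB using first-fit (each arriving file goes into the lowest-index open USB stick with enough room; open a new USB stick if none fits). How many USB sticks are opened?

  13 → USB stick 1 (new)  [load 13/20]
  8 → USB stick 2 (new)  [load 8/20]
  8 → USB stick 2  [load 16/20]
  16 → USB stick 3 (new)  [load 16/20]
  12 → USB stick 4 (new)  [load 12/20]
  13 → USB stick 5 (new)  [load 13/20]
  14 → USB stick 6 (new)  [load 14/20]
  7 → USB stick 1  [load 20/20]
  12 → USB stick 7 (new)  [load 12/20]
7 USB sticks opened.

7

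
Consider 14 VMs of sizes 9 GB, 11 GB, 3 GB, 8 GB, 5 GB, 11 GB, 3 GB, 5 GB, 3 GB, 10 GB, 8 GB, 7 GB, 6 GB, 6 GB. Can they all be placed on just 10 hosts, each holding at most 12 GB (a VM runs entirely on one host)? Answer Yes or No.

Yes

A valid assignment using 9 hosts:
  host 1: 11 = 11
  host 2: 11 = 11
  host 3: 10 = 10
  host 4: 9 + 3 = 12
  host 5: 8 + 3 = 11
  host 6: 8 + 3 = 11
  host 7: 7 + 5 = 12
  host 8: 6 + 6 = 12
  host 9: 5 = 5
That uses only 9 ≤ 10, so 10 hosts are enough.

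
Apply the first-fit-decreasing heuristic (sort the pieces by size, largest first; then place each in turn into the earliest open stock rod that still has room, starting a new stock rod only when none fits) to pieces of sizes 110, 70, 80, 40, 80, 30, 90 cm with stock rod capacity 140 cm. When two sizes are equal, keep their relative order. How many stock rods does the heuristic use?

5

Sorted descending: 110, 90, 80, 80, 70, 40, 30.
  110 → stock rod 1 (new)  [load 110/140]
  90 → stock rod 2 (new)  [load 90/140]
  80 → stock rod 3 (new)  [load 80/140]
  80 → stock rod 4 (new)  [load 80/140]
  70 → stock rod 5 (new)  [load 70/140]
  40 → stock rod 2  [load 130/140]
  30 → stock rod 1  [load 140/140]
5 stock rods opened.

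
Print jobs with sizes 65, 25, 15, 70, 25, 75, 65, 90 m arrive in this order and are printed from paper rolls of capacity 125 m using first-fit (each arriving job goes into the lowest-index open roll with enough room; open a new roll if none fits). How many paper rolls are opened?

  65 → roll 1 (new)  [load 65/125]
  25 → roll 1  [load 90/125]
  15 → roll 1  [load 105/125]
  70 → roll 2 (new)  [load 70/125]
  25 → roll 2  [load 95/125]
  75 → roll 3 (new)  [load 75/125]
  65 → roll 4 (new)  [load 65/125]
  90 → roll 5 (new)  [load 90/125]
5 paper rolls opened.

5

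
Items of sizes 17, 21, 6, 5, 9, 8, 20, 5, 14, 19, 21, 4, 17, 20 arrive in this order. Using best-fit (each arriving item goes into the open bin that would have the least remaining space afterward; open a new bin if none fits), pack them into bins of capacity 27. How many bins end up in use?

  17 → bin 1 (new)  [load 17/27]
  21 → bin 2 (new)  [load 21/27]
  6 → bin 2  [load 27/27]
  5 → bin 1  [load 22/27]
  9 → bin 3 (new)  [load 9/27]
  8 → bin 3  [load 17/27]
  20 → bin 4 (new)  [load 20/27]
  5 → bin 1  [load 27/27]
  14 → bin 5 (new)  [load 14/27]
  19 → bin 6 (new)  [load 19/27]
  21 → bin 7 (new)  [load 21/27]
  4 → bin 7  [load 25/27]
  17 → bin 8 (new)  [load 17/27]
  20 → bin 9 (new)  [load 20/27]
9 bins opened.

9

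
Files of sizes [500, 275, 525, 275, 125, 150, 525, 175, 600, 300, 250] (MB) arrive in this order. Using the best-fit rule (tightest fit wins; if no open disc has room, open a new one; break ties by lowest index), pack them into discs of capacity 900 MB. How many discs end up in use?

  500 → disc 1 (new)  [load 500/900]
  275 → disc 1  [load 775/900]
  525 → disc 2 (new)  [load 525/900]
  275 → disc 2  [load 800/900]
  125 → disc 1  [load 900/900]
  150 → disc 3 (new)  [load 150/900]
  525 → disc 3  [load 675/900]
  175 → disc 3  [load 850/900]
  600 → disc 4 (new)  [load 600/900]
  300 → disc 4  [load 900/900]
  250 → disc 5 (new)  [load 250/900]
5 discs opened.

5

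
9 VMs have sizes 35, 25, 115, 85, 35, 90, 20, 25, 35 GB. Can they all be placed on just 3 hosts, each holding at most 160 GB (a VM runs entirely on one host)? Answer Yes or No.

A valid assignment using 3 hosts:
  host 1: 115 + 35 = 150
  host 2: 90 + 35 + 35 = 160
  host 3: 85 + 25 + 25 + 20 = 155
Every load is within 160 GB, so 3 hosts suffice.

Yes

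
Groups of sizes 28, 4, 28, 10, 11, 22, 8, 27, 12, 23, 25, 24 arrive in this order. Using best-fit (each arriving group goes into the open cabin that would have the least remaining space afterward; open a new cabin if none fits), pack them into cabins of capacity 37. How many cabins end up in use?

  28 → cabin 1 (new)  [load 28/37]
  4 → cabin 1  [load 32/37]
  28 → cabin 2 (new)  [load 28/37]
  10 → cabin 3 (new)  [load 10/37]
  11 → cabin 3  [load 21/37]
  22 → cabin 4 (new)  [load 22/37]
  8 → cabin 2  [load 36/37]
  27 → cabin 5 (new)  [load 27/37]
  12 → cabin 4  [load 34/37]
  23 → cabin 6 (new)  [load 23/37]
  25 → cabin 7 (new)  [load 25/37]
  24 → cabin 8 (new)  [load 24/37]
8 cabins opened.

8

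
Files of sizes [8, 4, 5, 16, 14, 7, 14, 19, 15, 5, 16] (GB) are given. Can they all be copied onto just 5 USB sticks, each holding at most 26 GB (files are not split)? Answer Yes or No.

No

Total = 123 GB; ⌈123/26⌉ = 5.
6 files each exceed half the capacity and cannot share a USB stick, forcing at least 6 USB sticks.
At least 6 USB sticks are required, but only 5 are allowed.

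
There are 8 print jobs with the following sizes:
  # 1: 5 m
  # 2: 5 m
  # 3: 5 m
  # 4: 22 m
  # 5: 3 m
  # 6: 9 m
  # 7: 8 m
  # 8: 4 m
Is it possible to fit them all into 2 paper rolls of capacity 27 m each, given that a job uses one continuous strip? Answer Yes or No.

Total = 61 m; ⌈61/27⌉ = 3.
At least 3 paper rolls are required, but only 2 are allowed.

No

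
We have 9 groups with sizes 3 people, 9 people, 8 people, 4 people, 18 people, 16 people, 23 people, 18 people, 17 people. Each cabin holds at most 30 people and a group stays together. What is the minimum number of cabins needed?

5

Total = 23 + 18 + 18 + 17 + 16 + 9 + 8 + 4 + 3 = 116 people.
Lower bound: ⌈116/30⌉ = 4 cabins.
Also, 5 groups each exceed 15 people, and no two of those can share a cabin, so at least 5 cabins are needed.
A packing using 5 cabins:
  cabin 1: 23 + 4 + 3 = 30
  cabin 2: 18 + 9 = 27
  cabin 3: 18 + 8 = 26
  cabin 4: 17 = 17
  cabin 5: 16 = 16
This matches the lower bound, so 5 is optimal.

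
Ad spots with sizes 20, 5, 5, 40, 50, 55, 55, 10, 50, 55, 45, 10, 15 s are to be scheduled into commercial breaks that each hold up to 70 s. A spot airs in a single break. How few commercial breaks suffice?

Total = 55 + 55 + 55 + 50 + 50 + 45 + 40 + 20 + 15 + 10 + 10 + 5 + 5 = 415 s.
Lower bound: ⌈415/70⌉ = 6 commercial breaks.
Also, 7 ad spots each exceed 35 s, and no two of those can share a break, so at least 7 commercial breaks are needed.
A packing using 7 commercial breaks:
  break 1: 55 + 15 = 70
  break 2: 55 + 10 + 5 = 70
  break 3: 55 + 10 + 5 = 70
  break 4: 50 + 20 = 70
  break 5: 50 = 50
  break 6: 45 = 45
  break 7: 40 = 40
This matches the lower bound, so 7 is optimal.

7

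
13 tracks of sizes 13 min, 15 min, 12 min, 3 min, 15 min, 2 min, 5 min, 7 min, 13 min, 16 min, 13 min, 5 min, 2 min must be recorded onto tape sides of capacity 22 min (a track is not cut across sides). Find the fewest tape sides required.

Total = 16 + 15 + 15 + 13 + 13 + 13 + 12 + 7 + 5 + 5 + 3 + 2 + 2 = 121 min.
Lower bound: ⌈121/22⌉ = 6 tape sides.
Also, 7 tracks each exceed 11 min, and no two of those can share a side, so at least 7 tape sides are needed.
A packing using 7 tape sides:
  side 1: 16 + 5 = 21
  side 2: 15 + 7 = 22
  side 3: 15 + 5 + 2 = 22
  side 4: 13 + 3 + 2 = 18
  side 5: 13 = 13
  side 6: 13 = 13
  side 7: 12 = 12
This matches the lower bound, so 7 is optimal.

7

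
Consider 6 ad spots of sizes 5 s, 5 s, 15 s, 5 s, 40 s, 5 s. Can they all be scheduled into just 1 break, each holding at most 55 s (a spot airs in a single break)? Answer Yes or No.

No

Total = 75 s; ⌈75/55⌉ = 2.
At least 2 commercial breaks are required, but only 1 is allowed.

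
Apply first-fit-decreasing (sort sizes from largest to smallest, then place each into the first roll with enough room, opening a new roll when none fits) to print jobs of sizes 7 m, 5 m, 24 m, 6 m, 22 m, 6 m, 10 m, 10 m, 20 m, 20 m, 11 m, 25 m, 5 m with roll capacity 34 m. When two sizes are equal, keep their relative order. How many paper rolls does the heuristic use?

Sorted descending: 25, 24, 22, 20, 20, 11, 10, 10, 7, 6, 6, 5, 5.
  25 → roll 1 (new)  [load 25/34]
  24 → roll 2 (new)  [load 24/34]
  22 → roll 3 (new)  [load 22/34]
  20 → roll 4 (new)  [load 20/34]
  20 → roll 5 (new)  [load 20/34]
  11 → roll 3  [load 33/34]
  10 → roll 2  [load 34/34]
  10 → roll 4  [load 30/34]
  7 → roll 1  [load 32/34]
  6 → roll 5  [load 26/34]
  6 → roll 5  [load 32/34]
  5 → roll 6 (new)  [load 5/34]
  5 → roll 6  [load 10/34]
6 paper rolls opened.

6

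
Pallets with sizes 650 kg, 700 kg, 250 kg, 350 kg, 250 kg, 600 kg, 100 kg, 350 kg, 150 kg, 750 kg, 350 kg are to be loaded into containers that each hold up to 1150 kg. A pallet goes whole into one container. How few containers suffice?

Total = 750 + 700 + 650 + 600 + 350 + 350 + 350 + 250 + 250 + 150 + 100 = 4500 kg.
Lower bound: ⌈4500/1150⌉ = 4 containers.
A packing using 4 containers:
  container 1: 750 + 350 = 1100
  container 2: 700 + 350 + 100 = 1150
  container 3: 650 + 350 + 150 = 1150
  container 4: 600 + 250 + 250 = 1100
This matches the lower bound, so 4 is optimal.

4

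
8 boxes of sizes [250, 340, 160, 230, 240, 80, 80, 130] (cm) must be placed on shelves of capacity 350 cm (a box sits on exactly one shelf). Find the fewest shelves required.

Total = 340 + 250 + 240 + 230 + 160 + 130 + 80 + 80 = 1510 cm.
Lower bound: ⌈1510/350⌉ = 5 shelves.
A packing using 5 shelves:
  shelf 1: 340 = 340
  shelf 2: 250 + 80 = 330
  shelf 3: 240 + 80 = 320
  shelf 4: 230 = 230
  shelf 5: 160 + 130 = 290
This matches the lower bound, so 5 is optimal.

5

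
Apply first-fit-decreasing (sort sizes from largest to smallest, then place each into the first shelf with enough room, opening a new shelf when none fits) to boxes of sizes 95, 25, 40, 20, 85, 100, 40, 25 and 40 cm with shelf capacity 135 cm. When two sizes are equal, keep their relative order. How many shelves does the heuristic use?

4

Sorted descending: 100, 95, 85, 40, 40, 40, 25, 25, 20.
  100 → shelf 1 (new)  [load 100/135]
  95 → shelf 2 (new)  [load 95/135]
  85 → shelf 3 (new)  [load 85/135]
  40 → shelf 2  [load 135/135]
  40 → shelf 3  [load 125/135]
  40 → shelf 4 (new)  [load 40/135]
  25 → shelf 1  [load 125/135]
  25 → shelf 4  [load 65/135]
  20 → shelf 4  [load 85/135]
4 shelves opened.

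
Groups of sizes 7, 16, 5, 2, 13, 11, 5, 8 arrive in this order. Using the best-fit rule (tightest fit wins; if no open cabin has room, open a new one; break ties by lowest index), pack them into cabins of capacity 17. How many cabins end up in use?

5

  7 → cabin 1 (new)  [load 7/17]
  16 → cabin 2 (new)  [load 16/17]
  5 → cabin 1  [load 12/17]
  2 → cabin 1  [load 14/17]
  13 → cabin 3 (new)  [load 13/17]
  11 → cabin 4 (new)  [load 11/17]
  5 → cabin 4  [load 16/17]
  8 → cabin 5 (new)  [load 8/17]
5 cabins opened.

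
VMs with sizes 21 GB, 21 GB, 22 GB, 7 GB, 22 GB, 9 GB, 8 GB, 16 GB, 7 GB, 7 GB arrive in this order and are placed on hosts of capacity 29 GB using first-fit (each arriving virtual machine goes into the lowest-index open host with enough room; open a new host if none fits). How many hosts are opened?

5

  21 → host 1 (new)  [load 21/29]
  21 → host 2 (new)  [load 21/29]
  22 → host 3 (new)  [load 22/29]
  7 → host 1  [load 28/29]
  22 → host 4 (new)  [load 22/29]
  9 → host 5 (new)  [load 9/29]
  8 → host 2  [load 29/29]
  16 → host 5  [load 25/29]
  7 → host 3  [load 29/29]
  7 → host 4  [load 29/29]
5 hosts opened.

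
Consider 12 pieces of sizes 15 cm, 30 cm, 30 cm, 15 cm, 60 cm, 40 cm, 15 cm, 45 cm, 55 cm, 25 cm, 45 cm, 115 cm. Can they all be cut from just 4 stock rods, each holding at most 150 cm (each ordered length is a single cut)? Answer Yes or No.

Yes

A valid assignment using 4 stock rods:
  stock rod 1: 115 + 30 = 145
  stock rod 2: 60 + 55 + 30 = 145
  stock rod 3: 45 + 45 + 40 + 15 = 145
  stock rod 4: 25 + 15 + 15 = 55
Every load is within 150 cm, so 4 stock rods suffice.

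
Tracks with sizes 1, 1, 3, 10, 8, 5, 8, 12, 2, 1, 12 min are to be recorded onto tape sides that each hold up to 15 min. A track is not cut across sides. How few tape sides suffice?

5

Total = 12 + 12 + 10 + 8 + 8 + 5 + 3 + 2 + 1 + 1 + 1 = 63 min.
Lower bound: ⌈63/15⌉ = 5 tape sides.
A packing using 5 tape sides:
  side 1: 12 + 3 = 15
  side 2: 12 + 2 + 1 = 15
  side 3: 10 + 5 = 15
  side 4: 8 + 1 + 1 = 10
  side 5: 8 = 8
This matches the lower bound, so 5 is optimal.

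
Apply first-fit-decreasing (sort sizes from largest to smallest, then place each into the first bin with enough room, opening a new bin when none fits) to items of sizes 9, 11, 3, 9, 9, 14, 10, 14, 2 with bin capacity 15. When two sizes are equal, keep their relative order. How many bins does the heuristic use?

7

Sorted descending: 14, 14, 11, 10, 9, 9, 9, 3, 2.
  14 → bin 1 (new)  [load 14/15]
  14 → bin 2 (new)  [load 14/15]
  11 → bin 3 (new)  [load 11/15]
  10 → bin 4 (new)  [load 10/15]
  9 → bin 5 (new)  [load 9/15]
  9 → bin 6 (new)  [load 9/15]
  9 → bin 7 (new)  [load 9/15]
  3 → bin 3  [load 14/15]
  2 → bin 4  [load 12/15]
7 bins opened.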